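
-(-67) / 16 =67 / 16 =4.19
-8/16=-1/2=-0.50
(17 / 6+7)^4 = 12117361 / 1296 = 9349.82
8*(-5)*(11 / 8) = -55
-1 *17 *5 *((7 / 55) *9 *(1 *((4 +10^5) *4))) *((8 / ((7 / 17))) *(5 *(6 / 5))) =-49941197568 / 11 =-4540108869.82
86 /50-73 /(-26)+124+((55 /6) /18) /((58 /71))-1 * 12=238496201 /2035800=117.15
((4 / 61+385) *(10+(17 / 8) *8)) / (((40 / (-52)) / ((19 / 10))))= -156648141 / 6100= -25680.02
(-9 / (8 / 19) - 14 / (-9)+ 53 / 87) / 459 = -40111 / 958392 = -0.04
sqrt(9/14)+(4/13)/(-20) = -1/65+3 * sqrt(14)/14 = 0.79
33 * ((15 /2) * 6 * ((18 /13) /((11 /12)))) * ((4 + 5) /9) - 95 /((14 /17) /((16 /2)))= 120140 /91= 1320.22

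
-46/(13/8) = -368/13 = -28.31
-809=-809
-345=-345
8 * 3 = 24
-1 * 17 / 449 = -17 / 449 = -0.04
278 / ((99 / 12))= 1112 / 33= 33.70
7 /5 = 1.40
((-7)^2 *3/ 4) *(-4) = -147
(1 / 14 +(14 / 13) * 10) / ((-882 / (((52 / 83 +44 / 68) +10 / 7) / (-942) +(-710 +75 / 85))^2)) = -85885351742147656596173 / 13896066578965696944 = -6180.55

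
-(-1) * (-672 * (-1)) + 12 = 684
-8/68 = -2/17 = -0.12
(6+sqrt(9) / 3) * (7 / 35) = 7 / 5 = 1.40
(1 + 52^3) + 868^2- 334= 893699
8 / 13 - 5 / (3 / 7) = -431 / 39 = -11.05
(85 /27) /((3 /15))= 425 /27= 15.74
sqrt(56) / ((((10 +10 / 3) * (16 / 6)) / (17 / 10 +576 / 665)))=30717 * sqrt(14) / 212800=0.54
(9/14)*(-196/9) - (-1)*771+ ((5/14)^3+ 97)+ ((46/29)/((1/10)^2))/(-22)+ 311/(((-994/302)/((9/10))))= 236723588669/310744280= 761.80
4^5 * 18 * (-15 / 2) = -138240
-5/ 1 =-5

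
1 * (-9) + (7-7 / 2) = -11 / 2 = -5.50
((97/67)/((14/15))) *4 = 6.20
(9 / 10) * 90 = 81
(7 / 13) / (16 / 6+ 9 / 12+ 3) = 12 / 143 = 0.08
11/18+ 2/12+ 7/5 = 98/45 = 2.18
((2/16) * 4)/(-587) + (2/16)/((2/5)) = 2927/9392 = 0.31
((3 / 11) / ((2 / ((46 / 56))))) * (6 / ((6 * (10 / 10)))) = 69 / 616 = 0.11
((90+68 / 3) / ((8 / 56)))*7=16562 / 3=5520.67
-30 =-30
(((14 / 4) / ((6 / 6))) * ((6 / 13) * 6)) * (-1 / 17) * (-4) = 504 / 221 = 2.28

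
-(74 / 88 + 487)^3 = -9889917719625 / 85184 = -116100649.41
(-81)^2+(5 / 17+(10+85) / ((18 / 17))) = 2035211 / 306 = 6651.02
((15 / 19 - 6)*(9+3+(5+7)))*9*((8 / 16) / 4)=-140.68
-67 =-67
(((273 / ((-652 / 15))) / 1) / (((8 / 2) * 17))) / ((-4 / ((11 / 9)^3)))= 605605 / 14364864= 0.04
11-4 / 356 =978 / 89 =10.99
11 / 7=1.57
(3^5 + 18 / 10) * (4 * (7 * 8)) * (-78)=-21385728 / 5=-4277145.60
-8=-8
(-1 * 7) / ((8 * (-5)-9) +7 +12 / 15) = 35 / 206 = 0.17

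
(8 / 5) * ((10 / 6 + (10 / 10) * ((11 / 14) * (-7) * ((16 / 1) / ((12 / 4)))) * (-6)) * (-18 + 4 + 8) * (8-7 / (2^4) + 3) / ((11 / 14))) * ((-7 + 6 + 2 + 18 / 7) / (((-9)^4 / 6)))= -1801540 / 24057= -74.89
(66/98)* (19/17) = 627/833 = 0.75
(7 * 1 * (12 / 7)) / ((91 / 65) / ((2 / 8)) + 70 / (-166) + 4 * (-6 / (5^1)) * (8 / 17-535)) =84660 / 18137837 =0.00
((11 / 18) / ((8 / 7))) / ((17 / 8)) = 77 / 306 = 0.25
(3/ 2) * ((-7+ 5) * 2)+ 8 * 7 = 50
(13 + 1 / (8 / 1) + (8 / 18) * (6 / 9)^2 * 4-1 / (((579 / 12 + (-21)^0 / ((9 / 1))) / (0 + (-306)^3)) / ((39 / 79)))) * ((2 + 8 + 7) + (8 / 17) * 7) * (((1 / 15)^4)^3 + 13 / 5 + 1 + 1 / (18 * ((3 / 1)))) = 112600622088003529379787105697 / 5242200537162656250000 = 21479647.96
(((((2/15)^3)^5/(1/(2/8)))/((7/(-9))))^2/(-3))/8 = -8388608/347992663052271120250225067138671875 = -0.00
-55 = -55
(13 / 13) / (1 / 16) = 16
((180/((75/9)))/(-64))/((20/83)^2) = -186003/32000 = -5.81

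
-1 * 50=-50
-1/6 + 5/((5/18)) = 107/6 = 17.83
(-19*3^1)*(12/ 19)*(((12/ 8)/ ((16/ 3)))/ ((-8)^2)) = -81/ 512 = -0.16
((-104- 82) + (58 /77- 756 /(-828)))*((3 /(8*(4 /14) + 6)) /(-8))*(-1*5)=-4896825 /117392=-41.71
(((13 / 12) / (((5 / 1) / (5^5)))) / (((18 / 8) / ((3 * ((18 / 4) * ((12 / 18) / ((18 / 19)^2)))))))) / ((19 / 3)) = 476.47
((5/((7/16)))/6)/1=40/21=1.90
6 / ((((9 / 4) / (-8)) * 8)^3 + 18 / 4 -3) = -128 / 211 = -0.61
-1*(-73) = 73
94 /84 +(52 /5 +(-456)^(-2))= 83832899 /7277760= 11.52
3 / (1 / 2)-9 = -3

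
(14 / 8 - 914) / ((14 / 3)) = -10947 / 56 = -195.48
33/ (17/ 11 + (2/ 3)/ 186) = 101277/ 4754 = 21.30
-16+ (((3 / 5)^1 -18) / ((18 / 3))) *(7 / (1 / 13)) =-2799 / 10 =-279.90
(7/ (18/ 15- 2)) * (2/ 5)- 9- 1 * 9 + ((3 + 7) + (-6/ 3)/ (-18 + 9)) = -203/ 18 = -11.28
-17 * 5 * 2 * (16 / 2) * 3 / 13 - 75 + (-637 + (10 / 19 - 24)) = -259182 / 247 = -1049.32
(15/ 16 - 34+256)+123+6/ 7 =38841/ 112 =346.79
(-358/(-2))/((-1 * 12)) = -179/12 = -14.92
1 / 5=0.20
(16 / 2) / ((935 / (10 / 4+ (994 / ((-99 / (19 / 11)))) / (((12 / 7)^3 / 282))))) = -151838563 / 18327870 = -8.28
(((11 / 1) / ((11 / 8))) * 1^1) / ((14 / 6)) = 24 / 7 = 3.43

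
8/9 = 0.89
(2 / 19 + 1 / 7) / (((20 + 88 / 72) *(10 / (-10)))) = -297 / 25403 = -0.01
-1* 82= -82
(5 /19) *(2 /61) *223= 2230 /1159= 1.92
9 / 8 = 1.12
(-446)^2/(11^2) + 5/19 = 3780009/2299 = 1644.20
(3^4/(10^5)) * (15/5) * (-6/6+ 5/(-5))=-243/50000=-0.00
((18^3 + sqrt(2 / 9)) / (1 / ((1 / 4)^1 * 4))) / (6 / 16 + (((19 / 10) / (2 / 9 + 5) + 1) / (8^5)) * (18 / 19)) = 146309120 * sqrt(2) / 164615067 + 284424929280 / 18290563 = 15551.62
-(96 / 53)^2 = -9216 / 2809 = -3.28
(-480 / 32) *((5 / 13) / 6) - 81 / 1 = -2131 / 26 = -81.96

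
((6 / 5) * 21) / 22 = 63 / 55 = 1.15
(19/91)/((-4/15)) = -285/364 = -0.78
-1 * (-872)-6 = 866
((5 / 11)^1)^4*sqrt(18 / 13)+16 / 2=8.05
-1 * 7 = -7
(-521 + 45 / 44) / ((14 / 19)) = -434701 / 616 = -705.68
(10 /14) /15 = 1 /21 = 0.05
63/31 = 2.03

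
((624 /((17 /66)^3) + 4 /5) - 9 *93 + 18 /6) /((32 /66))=14462579373 /196520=73593.42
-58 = -58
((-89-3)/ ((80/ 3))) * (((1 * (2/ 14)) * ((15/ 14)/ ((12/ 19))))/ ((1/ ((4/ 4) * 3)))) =-2.51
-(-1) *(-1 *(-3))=3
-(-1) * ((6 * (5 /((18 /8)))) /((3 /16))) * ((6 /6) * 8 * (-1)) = -5120 /9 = -568.89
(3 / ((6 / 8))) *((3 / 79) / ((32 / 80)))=30 / 79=0.38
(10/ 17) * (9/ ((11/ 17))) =90/ 11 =8.18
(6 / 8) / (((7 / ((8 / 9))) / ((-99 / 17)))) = -0.55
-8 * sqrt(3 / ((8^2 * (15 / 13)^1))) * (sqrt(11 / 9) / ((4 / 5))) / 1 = -sqrt(715) / 12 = -2.23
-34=-34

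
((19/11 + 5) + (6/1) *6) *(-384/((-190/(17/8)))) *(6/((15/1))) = 73.40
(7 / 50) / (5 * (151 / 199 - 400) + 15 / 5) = -199 / 2833200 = -0.00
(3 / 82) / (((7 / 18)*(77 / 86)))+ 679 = 15007543 / 22099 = 679.11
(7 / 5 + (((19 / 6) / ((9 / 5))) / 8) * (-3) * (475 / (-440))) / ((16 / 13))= 1739777 / 1013760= 1.72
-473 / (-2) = 473 / 2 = 236.50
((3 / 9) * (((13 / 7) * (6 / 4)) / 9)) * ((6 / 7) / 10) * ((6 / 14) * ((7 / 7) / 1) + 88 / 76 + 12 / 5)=34463 / 977550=0.04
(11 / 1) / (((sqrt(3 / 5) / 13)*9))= 143*sqrt(15) / 27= 20.51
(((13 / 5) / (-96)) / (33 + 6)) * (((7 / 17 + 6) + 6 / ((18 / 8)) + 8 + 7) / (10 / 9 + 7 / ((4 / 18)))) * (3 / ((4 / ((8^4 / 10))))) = -39296 / 249475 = -0.16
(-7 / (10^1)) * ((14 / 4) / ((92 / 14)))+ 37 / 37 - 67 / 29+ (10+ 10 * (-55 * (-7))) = 102939893 / 26680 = 3858.32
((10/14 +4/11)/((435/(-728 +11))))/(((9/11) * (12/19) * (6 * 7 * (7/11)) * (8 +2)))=-4145933/322282800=-0.01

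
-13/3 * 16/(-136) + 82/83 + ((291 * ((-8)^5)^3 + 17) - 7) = -43340215092139475426/4233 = -10238652277850100.50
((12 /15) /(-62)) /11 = -2 /1705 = -0.00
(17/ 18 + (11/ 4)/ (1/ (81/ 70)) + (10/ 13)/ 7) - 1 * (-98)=3349267/ 32760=102.24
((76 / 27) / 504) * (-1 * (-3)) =19 / 1134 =0.02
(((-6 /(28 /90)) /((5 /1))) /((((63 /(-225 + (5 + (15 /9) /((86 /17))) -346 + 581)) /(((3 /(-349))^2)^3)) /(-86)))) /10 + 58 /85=1467265111332347657 /2150302318321627190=0.68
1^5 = 1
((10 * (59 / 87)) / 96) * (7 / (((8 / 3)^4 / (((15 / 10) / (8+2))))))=11151 / 7602176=0.00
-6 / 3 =-2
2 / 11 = 0.18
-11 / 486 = -0.02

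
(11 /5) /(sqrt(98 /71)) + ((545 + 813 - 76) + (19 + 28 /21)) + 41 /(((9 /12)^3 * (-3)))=11 * sqrt(142) /70 + 102865 /81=1271.81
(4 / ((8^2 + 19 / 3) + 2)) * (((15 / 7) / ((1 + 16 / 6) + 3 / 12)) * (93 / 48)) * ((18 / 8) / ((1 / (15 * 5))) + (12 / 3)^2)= 99765 / 9212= 10.83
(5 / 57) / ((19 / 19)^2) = 5 / 57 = 0.09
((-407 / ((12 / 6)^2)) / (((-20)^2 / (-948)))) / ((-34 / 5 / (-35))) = 675213 / 544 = 1241.20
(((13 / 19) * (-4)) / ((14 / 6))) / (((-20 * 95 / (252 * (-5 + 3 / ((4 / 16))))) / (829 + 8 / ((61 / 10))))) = 497778372 / 550525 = 904.19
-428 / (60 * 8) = -107 / 120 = -0.89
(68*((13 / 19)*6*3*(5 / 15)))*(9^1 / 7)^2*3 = 1288872 / 931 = 1384.40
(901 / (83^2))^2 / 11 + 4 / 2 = 2.00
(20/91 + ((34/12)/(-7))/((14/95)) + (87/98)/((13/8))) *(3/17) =-15139/43316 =-0.35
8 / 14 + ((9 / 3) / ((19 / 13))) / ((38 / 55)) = 17903 / 5054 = 3.54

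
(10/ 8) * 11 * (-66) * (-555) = 1007325/ 2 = 503662.50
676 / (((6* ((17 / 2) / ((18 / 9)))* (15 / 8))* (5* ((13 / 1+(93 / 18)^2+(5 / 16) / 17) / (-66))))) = -11421696 / 2430425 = -4.70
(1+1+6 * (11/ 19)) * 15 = 1560/ 19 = 82.11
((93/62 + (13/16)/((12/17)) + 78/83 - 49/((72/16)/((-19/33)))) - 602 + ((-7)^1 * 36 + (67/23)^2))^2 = 486399797541359221700761/696530880363073536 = 698317.64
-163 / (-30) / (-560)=-163 / 16800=-0.01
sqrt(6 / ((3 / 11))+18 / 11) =2*sqrt(715) / 11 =4.86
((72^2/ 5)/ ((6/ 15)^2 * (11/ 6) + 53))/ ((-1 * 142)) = -38880/ 283787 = -0.14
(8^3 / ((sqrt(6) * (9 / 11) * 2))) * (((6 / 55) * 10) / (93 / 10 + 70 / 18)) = 5120 * sqrt(6) / 1187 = 10.57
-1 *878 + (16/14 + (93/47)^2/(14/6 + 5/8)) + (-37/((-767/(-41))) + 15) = -726293827726/842068591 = -862.51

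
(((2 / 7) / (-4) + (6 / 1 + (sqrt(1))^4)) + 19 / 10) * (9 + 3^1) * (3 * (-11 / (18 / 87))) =-591426 / 35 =-16897.89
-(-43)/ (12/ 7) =301/ 12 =25.08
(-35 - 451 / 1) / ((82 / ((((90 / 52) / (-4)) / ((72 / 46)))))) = 27945 / 17056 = 1.64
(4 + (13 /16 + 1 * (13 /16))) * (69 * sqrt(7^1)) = 3105 * sqrt(7) /8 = 1026.88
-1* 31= -31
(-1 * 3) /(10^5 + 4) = -3 /100004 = -0.00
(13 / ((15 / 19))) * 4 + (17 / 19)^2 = 66.67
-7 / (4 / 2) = -7 / 2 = -3.50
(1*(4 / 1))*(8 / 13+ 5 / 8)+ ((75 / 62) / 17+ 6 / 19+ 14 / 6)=2999804 / 390507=7.68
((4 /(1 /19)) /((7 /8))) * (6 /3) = 1216 /7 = 173.71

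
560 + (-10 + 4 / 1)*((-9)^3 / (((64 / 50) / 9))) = 501035 / 16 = 31314.69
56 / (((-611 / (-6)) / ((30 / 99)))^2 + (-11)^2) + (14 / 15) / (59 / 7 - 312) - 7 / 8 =-10119506942069 / 11531161455000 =-0.88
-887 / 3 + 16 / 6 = -293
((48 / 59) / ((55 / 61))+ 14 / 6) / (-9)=-31499 / 87615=-0.36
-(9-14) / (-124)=-5 / 124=-0.04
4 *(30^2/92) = 900/23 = 39.13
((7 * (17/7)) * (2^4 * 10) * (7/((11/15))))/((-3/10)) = -952000/11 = -86545.45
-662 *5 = -3310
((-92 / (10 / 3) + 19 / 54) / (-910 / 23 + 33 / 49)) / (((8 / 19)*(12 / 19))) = 2993173379 / 1136099520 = 2.63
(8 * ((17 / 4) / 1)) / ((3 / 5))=170 / 3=56.67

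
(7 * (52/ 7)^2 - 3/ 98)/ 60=6.44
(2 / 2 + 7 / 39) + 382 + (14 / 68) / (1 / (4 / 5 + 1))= 2542937 / 6630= 383.55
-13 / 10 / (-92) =13 / 920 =0.01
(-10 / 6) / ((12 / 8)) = -10 / 9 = -1.11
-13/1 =-13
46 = 46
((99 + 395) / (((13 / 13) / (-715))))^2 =124757304100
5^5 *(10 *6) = 187500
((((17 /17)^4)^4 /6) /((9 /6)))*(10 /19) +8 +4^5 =1032.06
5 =5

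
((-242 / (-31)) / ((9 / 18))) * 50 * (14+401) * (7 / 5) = 14060200 / 31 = 453554.84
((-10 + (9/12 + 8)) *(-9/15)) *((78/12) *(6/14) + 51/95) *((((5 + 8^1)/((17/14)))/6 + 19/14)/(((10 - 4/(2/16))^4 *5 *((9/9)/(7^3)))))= 69382719/30265875200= 0.00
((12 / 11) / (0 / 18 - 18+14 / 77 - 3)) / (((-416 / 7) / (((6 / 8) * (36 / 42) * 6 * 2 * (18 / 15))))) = 243 / 29770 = 0.01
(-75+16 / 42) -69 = -3016 / 21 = -143.62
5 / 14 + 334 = 4681 / 14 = 334.36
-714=-714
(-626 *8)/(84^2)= -313/441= -0.71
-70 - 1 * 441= -511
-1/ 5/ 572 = -1/ 2860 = -0.00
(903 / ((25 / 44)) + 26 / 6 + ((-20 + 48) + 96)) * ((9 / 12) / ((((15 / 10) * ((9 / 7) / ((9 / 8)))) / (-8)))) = -901747 / 150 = -6011.65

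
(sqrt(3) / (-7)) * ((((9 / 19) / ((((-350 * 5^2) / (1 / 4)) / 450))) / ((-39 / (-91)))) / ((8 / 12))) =0.01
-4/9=-0.44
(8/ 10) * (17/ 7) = 68/ 35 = 1.94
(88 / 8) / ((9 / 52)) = 572 / 9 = 63.56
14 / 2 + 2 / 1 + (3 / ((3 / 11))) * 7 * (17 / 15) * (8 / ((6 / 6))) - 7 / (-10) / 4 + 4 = 711.31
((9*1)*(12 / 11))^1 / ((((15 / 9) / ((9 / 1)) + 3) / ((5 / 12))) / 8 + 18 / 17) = 82620 / 16951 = 4.87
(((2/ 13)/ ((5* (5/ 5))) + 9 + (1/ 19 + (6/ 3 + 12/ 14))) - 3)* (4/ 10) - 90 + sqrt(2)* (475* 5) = -3735668/ 43225 + 2375* sqrt(2) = 3272.33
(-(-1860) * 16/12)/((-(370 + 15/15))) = -2480/371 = -6.68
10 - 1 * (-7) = 17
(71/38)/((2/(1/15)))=71/1140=0.06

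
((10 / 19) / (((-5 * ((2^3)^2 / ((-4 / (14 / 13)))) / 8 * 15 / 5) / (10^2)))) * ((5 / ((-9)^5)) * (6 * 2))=-13000 / 7853517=-0.00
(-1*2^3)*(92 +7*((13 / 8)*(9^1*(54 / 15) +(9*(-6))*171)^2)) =-192623000224 / 25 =-7704920008.96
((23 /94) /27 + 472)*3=1197959 /846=1416.03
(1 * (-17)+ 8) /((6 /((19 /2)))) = -57 /4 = -14.25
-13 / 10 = -1.30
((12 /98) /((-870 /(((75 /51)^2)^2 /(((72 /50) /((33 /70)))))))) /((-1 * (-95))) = -859375 /378837224472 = -0.00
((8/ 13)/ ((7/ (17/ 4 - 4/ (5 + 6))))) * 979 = 30438/ 91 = 334.48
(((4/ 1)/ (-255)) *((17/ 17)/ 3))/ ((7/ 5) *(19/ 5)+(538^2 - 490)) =-20/ 1105269399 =-0.00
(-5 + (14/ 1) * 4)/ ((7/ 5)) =255/ 7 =36.43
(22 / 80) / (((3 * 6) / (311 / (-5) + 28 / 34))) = -19129 / 20400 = -0.94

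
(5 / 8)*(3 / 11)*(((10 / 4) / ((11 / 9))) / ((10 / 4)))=135 / 968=0.14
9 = 9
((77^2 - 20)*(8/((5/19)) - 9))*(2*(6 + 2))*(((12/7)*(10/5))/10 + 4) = 1537663616/175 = 8786649.23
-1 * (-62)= 62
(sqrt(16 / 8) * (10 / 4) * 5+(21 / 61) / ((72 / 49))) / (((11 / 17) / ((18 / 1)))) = 17493 / 2684+3825 * sqrt(2) / 11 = 498.28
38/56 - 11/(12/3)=-29/14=-2.07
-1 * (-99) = 99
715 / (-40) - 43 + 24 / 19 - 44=-15749 / 152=-103.61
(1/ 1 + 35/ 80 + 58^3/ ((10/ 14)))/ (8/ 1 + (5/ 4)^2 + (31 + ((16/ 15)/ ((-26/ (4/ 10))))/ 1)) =4261268505/ 632519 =6736.98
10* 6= 60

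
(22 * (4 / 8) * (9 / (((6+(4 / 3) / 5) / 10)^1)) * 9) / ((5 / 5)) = 66825 / 47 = 1421.81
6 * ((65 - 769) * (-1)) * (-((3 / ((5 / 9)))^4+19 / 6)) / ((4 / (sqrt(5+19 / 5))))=-1126583392 * sqrt(55) / 3125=-2673589.14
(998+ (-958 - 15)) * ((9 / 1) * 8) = 1800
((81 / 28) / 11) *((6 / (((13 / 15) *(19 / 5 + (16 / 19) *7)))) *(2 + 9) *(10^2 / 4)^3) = 1803515625 / 55874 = 32278.26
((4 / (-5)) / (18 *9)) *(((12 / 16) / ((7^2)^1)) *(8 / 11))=-4 / 72765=-0.00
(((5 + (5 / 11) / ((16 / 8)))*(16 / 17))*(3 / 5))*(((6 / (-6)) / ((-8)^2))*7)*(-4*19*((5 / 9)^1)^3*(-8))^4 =-38138164.98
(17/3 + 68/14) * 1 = 221/21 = 10.52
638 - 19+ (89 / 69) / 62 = 2648171 / 4278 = 619.02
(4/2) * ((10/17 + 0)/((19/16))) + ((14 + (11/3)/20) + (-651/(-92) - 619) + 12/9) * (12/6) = -132810883/111435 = -1191.82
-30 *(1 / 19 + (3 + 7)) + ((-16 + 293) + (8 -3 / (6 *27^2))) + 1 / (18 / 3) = -227336 / 13851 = -16.41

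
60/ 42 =10/ 7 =1.43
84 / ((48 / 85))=595 / 4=148.75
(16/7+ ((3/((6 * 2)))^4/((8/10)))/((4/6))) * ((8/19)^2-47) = -555652319/5175296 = -107.37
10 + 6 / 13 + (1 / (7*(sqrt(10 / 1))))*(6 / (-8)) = 10.43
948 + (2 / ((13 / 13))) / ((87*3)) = 247430 / 261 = 948.01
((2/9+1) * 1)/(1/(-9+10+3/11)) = 14/9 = 1.56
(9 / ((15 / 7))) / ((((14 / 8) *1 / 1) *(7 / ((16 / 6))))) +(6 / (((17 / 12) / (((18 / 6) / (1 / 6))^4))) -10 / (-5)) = 264541254 / 595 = 444607.15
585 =585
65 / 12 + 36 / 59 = 4267 / 708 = 6.03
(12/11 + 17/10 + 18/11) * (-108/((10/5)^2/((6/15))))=-13149/275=-47.81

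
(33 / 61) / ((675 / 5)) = 11 / 2745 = 0.00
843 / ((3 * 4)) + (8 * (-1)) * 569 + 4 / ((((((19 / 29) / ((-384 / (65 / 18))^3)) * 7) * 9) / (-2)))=33395177935901 / 146100500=228576.75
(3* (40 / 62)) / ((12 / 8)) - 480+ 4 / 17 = -252156 / 527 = -478.47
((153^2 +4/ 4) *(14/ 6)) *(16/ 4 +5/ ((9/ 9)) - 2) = 1147090/ 3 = 382363.33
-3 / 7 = -0.43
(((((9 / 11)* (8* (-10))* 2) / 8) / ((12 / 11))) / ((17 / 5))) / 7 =-75 / 119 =-0.63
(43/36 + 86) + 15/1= 3679/36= 102.19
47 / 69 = 0.68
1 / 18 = 0.06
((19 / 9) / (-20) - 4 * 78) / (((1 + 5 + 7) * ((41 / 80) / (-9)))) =224716 / 533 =421.61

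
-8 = -8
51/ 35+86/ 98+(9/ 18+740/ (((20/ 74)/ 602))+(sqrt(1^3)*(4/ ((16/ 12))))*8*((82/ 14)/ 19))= 15345544831/ 9310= 1648286.23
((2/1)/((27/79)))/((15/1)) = 158/405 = 0.39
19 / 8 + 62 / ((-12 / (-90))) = 3739 / 8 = 467.38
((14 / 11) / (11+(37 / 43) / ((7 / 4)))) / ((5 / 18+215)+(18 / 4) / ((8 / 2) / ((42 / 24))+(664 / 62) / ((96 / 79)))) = 1461491052 / 2846172663059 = 0.00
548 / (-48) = -137 / 12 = -11.42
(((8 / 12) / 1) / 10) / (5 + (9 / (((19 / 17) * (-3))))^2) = 0.01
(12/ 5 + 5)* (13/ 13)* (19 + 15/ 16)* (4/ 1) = 11803/ 20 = 590.15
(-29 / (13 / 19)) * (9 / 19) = -261 / 13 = -20.08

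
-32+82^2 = 6692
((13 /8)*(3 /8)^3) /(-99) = -39 /45056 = -0.00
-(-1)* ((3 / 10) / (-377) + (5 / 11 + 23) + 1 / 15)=585235 / 24882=23.52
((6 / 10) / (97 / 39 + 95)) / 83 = 117 / 1577830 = 0.00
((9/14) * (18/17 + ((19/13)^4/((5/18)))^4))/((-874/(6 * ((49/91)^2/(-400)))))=2114982826870060099290332043/9080774111370559495166750000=0.23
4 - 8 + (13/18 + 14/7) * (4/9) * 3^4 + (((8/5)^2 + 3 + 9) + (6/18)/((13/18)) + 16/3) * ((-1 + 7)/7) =253542/2275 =111.45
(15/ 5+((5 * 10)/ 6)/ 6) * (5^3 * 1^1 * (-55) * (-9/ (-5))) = -108625/ 2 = -54312.50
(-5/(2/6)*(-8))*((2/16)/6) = 2.50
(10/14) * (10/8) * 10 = 125/14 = 8.93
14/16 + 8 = 71/8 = 8.88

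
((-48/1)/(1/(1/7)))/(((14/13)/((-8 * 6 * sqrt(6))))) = 14976 * sqrt(6)/49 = 748.64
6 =6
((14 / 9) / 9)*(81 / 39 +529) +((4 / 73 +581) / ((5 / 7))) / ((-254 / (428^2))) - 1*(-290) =-28618125600314 / 48811815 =-586295.05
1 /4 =0.25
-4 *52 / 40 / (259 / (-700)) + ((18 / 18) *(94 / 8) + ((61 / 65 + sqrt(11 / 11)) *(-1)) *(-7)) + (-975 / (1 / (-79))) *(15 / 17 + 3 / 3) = 23717815107 / 163540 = 145027.61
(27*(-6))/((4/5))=-405/2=-202.50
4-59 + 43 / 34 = -1827 / 34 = -53.74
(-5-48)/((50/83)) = -87.98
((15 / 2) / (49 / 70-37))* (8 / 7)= -200 / 847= -0.24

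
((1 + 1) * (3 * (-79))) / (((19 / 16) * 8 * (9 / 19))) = -316 / 3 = -105.33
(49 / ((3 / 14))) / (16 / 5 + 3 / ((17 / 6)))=29155 / 543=53.69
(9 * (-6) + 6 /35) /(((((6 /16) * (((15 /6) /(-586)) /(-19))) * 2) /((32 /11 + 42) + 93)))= -84856756672 /1925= -44081432.04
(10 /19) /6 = 5 /57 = 0.09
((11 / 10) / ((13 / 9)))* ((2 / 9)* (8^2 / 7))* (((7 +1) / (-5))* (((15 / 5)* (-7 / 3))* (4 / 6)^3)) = 45056 / 8775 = 5.13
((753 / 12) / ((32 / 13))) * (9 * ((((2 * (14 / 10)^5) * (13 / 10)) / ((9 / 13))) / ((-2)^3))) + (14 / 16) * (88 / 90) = -83290327561 / 144000000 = -578.41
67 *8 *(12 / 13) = 6432 / 13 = 494.77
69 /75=0.92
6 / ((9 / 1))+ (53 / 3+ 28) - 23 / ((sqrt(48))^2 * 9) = 19993 / 432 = 46.28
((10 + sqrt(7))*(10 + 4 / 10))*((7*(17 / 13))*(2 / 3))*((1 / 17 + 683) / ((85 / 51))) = 650272*sqrt(7) / 25 + 1300544 / 5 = 328927.12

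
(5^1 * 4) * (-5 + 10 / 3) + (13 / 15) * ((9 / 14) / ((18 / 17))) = -4593 / 140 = -32.81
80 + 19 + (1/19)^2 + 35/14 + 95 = 141875/722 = 196.50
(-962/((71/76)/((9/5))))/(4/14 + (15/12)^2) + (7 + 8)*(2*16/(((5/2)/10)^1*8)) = -6228944/8165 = -762.88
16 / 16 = 1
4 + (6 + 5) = 15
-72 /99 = -8 /11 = -0.73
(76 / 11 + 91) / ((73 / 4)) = 4308 / 803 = 5.36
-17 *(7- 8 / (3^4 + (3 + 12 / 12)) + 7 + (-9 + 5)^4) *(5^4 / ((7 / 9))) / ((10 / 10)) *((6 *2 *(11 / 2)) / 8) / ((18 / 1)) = -47317875 / 28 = -1689924.11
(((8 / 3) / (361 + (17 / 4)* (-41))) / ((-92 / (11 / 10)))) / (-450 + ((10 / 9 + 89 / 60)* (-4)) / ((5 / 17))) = 220 / 625325403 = 0.00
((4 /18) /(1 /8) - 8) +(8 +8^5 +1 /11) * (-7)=-22714447 /99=-229438.86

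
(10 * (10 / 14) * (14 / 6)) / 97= 0.17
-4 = -4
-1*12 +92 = 80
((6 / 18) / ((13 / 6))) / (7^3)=2 / 4459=0.00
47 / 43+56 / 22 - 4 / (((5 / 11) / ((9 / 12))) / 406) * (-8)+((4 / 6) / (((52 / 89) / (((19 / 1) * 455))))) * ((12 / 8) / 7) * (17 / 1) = 542759823 / 9460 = 57374.19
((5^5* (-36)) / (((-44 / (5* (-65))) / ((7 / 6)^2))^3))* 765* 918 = -54711351941162109375 / 681472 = -80284079083457.73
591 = 591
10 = 10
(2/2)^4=1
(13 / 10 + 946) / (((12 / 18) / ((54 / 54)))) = 1420.95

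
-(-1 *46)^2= -2116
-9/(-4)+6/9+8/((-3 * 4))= 9/4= 2.25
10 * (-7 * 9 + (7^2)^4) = 57647380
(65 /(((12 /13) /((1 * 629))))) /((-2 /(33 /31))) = -5846555 /248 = -23574.82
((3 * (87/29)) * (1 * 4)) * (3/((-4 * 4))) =-27/4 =-6.75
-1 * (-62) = 62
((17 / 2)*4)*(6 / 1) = 204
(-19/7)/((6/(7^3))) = -155.17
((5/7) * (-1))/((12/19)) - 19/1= -1691/84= -20.13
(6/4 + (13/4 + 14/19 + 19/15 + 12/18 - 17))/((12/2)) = -10921/6840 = -1.60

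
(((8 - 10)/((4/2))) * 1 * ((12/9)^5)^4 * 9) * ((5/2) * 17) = -46729244180480/387420489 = -120616.35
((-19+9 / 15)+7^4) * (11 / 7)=131043 / 35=3744.09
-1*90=-90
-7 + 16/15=-89/15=-5.93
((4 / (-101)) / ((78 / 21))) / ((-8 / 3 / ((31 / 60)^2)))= 6727 / 6302400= 0.00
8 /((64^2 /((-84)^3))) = -9261 /8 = -1157.62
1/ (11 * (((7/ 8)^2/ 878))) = 56192/ 539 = 104.25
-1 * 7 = -7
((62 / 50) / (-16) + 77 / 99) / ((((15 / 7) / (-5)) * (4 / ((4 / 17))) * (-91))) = 2521 / 2386800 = 0.00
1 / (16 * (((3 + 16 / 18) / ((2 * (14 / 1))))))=9 / 20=0.45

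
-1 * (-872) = 872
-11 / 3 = -3.67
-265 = -265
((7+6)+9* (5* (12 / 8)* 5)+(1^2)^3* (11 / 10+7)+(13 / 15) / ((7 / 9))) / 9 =2518 / 63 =39.97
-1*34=-34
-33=-33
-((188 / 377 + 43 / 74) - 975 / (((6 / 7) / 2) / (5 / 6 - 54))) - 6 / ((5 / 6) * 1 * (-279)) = -784550033147 / 6486285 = -120955.22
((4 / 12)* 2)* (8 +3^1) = 22 / 3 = 7.33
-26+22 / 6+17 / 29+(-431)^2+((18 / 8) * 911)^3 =47952502696273 / 5568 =8612159248.61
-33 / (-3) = 11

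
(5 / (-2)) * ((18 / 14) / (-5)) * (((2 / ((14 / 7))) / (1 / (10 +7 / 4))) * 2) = 423 / 28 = 15.11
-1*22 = -22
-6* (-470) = 2820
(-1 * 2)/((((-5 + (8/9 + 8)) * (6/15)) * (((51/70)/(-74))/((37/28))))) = 20535/119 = 172.56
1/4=0.25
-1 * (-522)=522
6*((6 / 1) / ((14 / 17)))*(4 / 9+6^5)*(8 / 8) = 2379592 / 7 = 339941.71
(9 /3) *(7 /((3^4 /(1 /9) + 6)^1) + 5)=526 /35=15.03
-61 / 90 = -0.68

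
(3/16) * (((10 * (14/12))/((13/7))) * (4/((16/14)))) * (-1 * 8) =-1715/52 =-32.98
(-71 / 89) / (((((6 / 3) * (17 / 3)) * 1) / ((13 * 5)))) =-13845 / 3026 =-4.58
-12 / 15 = -4 / 5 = -0.80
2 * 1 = 2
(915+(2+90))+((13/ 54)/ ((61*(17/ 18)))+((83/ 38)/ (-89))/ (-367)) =3888400409473/ 3861354534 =1007.00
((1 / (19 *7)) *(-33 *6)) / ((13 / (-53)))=10494 / 1729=6.07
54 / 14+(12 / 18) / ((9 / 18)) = 109 / 21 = 5.19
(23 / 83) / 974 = 23 / 80842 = 0.00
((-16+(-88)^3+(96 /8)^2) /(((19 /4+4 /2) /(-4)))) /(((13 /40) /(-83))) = -36192993280 /351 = -103113940.97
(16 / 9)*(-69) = -368 / 3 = -122.67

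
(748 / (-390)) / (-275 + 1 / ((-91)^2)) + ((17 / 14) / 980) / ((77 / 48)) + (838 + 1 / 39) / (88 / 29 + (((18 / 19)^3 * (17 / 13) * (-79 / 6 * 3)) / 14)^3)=-30.09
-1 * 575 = -575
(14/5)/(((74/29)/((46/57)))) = 9338/10545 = 0.89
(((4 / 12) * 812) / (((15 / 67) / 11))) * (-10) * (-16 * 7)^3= 1681541464064 / 9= 186837940451.56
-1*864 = -864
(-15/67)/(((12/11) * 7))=-55/1876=-0.03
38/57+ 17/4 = 4.92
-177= -177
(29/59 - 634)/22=-37377/1298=-28.80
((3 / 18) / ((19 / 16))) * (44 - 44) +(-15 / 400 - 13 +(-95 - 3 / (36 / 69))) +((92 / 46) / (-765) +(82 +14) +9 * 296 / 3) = 870.21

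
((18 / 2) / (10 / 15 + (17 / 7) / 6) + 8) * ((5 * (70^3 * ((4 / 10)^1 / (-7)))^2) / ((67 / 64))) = 2016071680000 / 67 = 30090622089.55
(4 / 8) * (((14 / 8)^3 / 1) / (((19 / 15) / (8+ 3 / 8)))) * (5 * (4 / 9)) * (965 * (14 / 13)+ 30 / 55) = 5339060825 / 130416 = 40938.69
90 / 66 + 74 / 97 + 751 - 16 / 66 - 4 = 2397178 / 3201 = 748.88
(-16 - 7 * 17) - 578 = -713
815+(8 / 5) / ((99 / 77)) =36731 / 45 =816.24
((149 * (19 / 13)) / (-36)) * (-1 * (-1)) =-2831 / 468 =-6.05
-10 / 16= -5 / 8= -0.62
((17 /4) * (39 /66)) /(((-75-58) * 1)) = -221 /11704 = -0.02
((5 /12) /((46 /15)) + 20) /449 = 3705 /82616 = 0.04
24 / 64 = 0.38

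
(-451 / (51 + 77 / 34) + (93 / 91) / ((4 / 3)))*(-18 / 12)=15228921 / 1318408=11.55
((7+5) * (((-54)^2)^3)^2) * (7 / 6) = 8607026766471117594624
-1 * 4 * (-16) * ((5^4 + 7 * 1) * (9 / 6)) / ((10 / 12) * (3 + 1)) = 91008 / 5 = 18201.60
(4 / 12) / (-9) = -1 / 27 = -0.04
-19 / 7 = -2.71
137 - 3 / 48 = 136.94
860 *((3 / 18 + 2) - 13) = -27950 / 3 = -9316.67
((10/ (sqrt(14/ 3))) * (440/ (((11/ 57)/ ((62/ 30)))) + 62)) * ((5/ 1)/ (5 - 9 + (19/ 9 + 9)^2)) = 690525 * sqrt(42)/ 4838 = 924.99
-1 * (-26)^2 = -676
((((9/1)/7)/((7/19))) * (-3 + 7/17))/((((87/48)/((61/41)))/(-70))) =73434240/141491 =519.00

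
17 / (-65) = -17 / 65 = -0.26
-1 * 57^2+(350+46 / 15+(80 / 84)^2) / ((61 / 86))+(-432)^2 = 24731978407 / 134505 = 183874.04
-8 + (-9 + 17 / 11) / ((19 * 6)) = -5057 / 627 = -8.07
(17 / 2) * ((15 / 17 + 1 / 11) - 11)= -1875 / 22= -85.23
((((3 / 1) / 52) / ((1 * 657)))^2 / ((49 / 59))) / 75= 59 / 476598049200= 0.00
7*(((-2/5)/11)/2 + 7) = 2688/55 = 48.87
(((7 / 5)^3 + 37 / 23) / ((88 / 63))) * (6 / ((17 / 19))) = 22468887 / 1075250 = 20.90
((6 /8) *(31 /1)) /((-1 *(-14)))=93 /56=1.66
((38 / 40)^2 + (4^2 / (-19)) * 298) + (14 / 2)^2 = -1527941 / 7600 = -201.04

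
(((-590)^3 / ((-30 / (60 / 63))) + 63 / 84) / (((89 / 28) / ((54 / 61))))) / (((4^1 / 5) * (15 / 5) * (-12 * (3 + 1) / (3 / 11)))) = -8215160945 / 1911008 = -4298.86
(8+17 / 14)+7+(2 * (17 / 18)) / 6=3124 / 189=16.53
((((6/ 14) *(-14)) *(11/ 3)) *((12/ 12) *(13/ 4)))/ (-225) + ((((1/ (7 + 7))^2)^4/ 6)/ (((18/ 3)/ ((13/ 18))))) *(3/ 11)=27856994221381/ 87661869926400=0.32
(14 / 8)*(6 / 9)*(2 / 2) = 7 / 6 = 1.17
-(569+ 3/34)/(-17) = 19349/578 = 33.48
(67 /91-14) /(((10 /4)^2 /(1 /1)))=-4828 /2275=-2.12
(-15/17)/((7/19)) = -285/119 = -2.39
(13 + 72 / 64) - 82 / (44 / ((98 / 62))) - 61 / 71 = 1998879 / 193688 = 10.32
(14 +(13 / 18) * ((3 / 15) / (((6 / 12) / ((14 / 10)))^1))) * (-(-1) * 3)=3241 / 75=43.21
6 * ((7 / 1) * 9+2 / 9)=1138 / 3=379.33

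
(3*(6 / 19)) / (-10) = -9 / 95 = -0.09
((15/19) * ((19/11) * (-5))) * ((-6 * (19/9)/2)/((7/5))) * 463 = 14280.84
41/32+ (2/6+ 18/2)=1019/96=10.61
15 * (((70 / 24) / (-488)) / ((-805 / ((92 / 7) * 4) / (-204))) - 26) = -167040 / 427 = -391.19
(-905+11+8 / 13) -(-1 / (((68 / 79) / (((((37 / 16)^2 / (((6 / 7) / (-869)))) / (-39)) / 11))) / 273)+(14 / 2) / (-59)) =249545503127 / 80111616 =3114.97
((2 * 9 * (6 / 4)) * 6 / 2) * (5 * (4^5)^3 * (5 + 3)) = 3478923509760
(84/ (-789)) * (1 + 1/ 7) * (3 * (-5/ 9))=160/ 789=0.20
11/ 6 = 1.83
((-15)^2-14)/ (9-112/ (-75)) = 15825/ 787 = 20.11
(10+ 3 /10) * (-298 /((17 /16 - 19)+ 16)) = 1584.21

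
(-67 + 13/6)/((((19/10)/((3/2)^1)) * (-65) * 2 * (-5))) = -389/4940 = -0.08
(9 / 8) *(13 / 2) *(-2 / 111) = -39 / 296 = -0.13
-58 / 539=-0.11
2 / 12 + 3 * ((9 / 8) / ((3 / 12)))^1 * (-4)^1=-323 / 6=-53.83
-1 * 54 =-54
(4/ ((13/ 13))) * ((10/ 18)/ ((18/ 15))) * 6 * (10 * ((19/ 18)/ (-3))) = -39.09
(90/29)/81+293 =76483/261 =293.04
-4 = -4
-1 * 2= -2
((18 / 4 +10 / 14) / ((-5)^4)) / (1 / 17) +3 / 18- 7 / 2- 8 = -293777 / 26250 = -11.19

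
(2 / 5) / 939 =2 / 4695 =0.00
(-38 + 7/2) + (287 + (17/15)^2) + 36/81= 114403/450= 254.23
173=173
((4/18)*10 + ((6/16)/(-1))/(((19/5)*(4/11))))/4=10675/21888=0.49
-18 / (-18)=1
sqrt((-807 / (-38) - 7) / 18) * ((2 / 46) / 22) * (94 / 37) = 0.00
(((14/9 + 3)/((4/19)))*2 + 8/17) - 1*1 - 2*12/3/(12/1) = 12877/306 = 42.08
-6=-6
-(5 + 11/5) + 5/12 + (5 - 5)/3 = -407/60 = -6.78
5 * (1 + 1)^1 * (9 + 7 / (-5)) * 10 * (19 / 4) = 3610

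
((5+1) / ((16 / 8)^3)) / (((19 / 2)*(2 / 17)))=0.67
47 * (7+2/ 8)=1363/ 4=340.75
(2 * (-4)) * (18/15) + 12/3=-28/5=-5.60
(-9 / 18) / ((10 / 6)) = -3 / 10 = -0.30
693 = 693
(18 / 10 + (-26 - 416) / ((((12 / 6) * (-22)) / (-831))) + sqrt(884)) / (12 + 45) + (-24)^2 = 2 * sqrt(221) / 57 + 897821 / 2090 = 430.10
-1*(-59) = 59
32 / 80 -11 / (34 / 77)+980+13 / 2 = 81769 / 85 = 961.99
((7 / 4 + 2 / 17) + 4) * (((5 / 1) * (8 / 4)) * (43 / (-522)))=-28595 / 5916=-4.83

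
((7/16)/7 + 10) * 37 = 5957/16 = 372.31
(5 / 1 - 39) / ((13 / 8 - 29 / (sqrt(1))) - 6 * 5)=16 / 27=0.59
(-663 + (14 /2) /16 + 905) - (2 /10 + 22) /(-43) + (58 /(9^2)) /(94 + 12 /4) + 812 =28513574657 /27028080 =1054.96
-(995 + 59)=-1054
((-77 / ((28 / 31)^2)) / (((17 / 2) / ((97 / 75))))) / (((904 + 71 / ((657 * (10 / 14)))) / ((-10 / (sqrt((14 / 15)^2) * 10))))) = 673679259 / 39585985936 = 0.02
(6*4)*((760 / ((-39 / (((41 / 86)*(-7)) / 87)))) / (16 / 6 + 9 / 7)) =6107360 / 1345513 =4.54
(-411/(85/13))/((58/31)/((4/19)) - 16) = 110422/12495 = 8.84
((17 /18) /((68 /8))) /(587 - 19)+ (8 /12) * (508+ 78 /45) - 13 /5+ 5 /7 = 4030909 /11928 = 337.94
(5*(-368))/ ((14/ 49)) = -6440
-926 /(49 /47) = -43522 /49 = -888.20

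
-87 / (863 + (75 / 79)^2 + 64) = -180989 / 1930344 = -0.09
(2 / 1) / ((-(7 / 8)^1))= -16 / 7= -2.29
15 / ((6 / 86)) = 215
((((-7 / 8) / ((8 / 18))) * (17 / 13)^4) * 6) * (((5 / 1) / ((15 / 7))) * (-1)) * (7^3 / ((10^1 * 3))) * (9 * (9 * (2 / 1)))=341108199621 / 2284880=149289.33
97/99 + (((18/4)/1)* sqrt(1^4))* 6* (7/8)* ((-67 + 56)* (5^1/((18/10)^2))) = -316849/792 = -400.06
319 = 319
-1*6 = -6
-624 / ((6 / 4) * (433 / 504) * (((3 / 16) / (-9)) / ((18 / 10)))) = 90574848 / 2165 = 41835.96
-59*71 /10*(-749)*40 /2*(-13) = -81576586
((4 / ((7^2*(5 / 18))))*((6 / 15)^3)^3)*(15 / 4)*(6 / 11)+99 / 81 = 11581571117 / 9474609375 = 1.22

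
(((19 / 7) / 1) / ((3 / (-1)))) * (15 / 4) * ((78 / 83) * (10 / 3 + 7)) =-38285 / 1162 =-32.95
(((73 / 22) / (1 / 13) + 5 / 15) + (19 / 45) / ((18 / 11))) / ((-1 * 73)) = -194807 / 325215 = -0.60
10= 10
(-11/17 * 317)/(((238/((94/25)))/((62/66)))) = -461869/151725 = -3.04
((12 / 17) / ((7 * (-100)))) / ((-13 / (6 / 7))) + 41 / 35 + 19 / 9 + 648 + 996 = 1647.28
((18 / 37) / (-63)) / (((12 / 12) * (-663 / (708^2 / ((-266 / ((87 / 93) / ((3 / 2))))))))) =-3230368 / 235996397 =-0.01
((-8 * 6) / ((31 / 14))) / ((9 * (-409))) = 0.01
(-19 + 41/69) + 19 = 41/69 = 0.59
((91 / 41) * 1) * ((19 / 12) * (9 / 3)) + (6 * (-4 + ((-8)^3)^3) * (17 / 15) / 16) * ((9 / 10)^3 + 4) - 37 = -110599213666429 / 410000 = -269754179.67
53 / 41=1.29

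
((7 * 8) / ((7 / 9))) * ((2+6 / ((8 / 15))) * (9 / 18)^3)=477 / 4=119.25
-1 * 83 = -83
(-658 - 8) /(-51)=222 /17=13.06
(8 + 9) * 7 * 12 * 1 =1428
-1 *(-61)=61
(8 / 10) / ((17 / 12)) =48 / 85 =0.56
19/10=1.90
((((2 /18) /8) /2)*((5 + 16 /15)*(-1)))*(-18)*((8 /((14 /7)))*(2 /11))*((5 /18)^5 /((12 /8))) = 56875 /93533616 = 0.00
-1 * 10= -10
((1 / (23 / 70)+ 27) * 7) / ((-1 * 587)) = -4837 / 13501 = -0.36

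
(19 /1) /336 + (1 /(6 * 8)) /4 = 83 /1344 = 0.06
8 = 8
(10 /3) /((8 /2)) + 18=113 /6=18.83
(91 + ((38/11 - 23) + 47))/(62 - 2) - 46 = -29057/660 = -44.03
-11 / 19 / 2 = -11 / 38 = -0.29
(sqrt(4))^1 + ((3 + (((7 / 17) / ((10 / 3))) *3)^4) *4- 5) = 1894975461 / 208802500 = 9.08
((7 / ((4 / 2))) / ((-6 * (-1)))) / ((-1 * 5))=-7 / 60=-0.12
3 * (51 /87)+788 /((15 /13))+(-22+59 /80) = 4617469 /6960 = 663.43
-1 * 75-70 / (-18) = -640 / 9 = -71.11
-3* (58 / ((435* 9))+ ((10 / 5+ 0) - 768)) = 2297.96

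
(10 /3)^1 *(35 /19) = 350 /57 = 6.14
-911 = -911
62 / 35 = 1.77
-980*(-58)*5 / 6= 142100 / 3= 47366.67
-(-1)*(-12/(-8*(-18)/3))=-1/4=-0.25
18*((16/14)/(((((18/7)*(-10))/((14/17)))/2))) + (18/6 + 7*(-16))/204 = -1889/1020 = -1.85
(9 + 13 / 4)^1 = 49 / 4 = 12.25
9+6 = 15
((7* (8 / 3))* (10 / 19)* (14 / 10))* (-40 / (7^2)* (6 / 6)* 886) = -567040 / 57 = -9948.07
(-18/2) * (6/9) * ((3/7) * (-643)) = 1653.43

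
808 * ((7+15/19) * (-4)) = -478336/19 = -25175.58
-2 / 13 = -0.15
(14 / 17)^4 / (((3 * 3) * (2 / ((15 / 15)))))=19208 / 751689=0.03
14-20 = -6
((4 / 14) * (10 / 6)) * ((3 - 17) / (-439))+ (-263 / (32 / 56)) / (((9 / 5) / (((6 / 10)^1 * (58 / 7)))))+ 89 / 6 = -1654571 / 1317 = -1256.32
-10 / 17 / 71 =-0.01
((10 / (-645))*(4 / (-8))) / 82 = 1 / 10578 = 0.00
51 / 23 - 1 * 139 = -3146 / 23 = -136.78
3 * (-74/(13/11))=-2442/13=-187.85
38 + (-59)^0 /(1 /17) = 55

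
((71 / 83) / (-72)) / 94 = -71 / 561744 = -0.00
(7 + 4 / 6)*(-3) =-23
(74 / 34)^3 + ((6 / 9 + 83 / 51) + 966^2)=933168.60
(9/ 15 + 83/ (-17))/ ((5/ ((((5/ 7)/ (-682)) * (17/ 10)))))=13/ 8525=0.00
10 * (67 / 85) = 134 / 17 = 7.88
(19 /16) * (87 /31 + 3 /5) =627 /155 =4.05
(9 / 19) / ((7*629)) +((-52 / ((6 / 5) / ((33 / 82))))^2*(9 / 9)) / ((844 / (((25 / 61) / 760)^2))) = 57832066008611 / 537038834226153728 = 0.00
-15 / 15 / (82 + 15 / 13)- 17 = -18390 / 1081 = -17.01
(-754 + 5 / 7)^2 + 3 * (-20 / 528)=1223399031 / 2156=567439.25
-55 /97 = -0.57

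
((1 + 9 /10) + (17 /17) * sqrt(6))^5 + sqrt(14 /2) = sqrt(7) + 77830099 /100000 + 635521 * sqrt(6) /2000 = 1559.30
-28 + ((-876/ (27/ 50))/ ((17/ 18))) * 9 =-263276/ 17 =-15486.82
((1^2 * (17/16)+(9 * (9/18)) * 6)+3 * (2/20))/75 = 2269/6000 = 0.38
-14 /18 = -7 /9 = -0.78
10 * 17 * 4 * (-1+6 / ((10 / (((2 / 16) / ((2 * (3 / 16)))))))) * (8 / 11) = -4352 / 11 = -395.64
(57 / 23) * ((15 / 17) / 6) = 285 / 782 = 0.36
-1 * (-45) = 45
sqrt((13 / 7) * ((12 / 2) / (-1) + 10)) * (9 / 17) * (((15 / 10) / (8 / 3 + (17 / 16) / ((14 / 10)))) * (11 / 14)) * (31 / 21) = 73656 * sqrt(91) / 958783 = 0.73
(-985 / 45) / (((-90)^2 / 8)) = -394 / 18225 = -0.02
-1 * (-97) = 97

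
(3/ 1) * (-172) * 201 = -103716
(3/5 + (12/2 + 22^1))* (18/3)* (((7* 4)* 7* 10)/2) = 168168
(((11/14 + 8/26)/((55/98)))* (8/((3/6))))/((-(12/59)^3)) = -286092947/77220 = -3704.91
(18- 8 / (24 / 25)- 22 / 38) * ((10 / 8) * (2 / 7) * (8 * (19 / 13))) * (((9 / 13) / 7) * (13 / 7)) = 4440 / 637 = 6.97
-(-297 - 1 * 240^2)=57897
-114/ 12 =-19/ 2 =-9.50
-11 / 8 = -1.38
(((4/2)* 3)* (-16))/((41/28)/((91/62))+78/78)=-122304/2545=-48.06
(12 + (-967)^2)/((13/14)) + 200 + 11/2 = 26188171/26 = 1007237.35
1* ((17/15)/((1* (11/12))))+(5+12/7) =7.95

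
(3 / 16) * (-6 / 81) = -0.01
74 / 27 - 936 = -25198 / 27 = -933.26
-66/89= -0.74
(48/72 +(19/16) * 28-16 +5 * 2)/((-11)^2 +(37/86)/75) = 360125/1560974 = 0.23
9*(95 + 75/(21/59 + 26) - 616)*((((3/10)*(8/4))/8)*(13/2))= -28281123/12440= -2273.40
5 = 5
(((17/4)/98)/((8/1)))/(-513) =-0.00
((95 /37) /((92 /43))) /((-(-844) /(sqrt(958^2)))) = 1956715 /1436488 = 1.36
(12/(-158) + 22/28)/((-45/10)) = -785/4977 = -0.16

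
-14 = -14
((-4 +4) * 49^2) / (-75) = 0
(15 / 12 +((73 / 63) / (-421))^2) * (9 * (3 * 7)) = 3517368961 / 14888244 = 236.25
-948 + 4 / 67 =-63512 / 67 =-947.94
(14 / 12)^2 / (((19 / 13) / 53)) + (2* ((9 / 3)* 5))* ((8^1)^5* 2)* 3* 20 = 80687956961 / 684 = 117964849.36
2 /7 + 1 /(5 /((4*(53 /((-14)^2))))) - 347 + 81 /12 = -332953 /980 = -339.75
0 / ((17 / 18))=0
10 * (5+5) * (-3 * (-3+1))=600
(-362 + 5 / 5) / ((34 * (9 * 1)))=-361 / 306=-1.18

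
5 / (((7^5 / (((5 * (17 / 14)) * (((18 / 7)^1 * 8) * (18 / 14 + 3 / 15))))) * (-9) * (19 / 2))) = -70720 / 109531219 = -0.00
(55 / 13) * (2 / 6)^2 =55 / 117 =0.47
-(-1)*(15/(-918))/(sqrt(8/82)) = -5*sqrt(41)/612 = -0.05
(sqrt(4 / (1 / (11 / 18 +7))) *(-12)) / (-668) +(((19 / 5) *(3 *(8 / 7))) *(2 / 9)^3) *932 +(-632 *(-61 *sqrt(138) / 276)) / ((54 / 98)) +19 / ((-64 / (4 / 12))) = sqrt(274) / 167 +72478103 / 544320 +472262 *sqrt(138) / 1863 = 3111.15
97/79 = 1.23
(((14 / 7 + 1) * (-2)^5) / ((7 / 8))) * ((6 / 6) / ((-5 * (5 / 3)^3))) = 20736 / 4375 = 4.74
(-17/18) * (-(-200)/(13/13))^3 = -68000000/9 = -7555555.56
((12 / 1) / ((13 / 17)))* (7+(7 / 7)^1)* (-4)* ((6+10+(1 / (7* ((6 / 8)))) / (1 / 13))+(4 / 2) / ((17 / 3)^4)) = -4148422400 / 447083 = -9278.86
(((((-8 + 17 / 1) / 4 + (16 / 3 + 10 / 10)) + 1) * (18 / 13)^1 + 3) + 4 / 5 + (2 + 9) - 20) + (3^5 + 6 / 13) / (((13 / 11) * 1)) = 361787 / 1690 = 214.08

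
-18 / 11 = -1.64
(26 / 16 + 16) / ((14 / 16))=141 / 7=20.14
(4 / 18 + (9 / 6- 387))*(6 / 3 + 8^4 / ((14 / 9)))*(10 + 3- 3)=-10152619.84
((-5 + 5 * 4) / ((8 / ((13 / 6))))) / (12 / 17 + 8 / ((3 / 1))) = 3315 / 2752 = 1.20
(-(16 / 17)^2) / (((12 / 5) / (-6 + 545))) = -198.94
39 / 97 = 0.40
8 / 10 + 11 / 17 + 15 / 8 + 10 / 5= 3619 / 680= 5.32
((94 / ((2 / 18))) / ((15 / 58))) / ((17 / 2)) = 32712 / 85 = 384.85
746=746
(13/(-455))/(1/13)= -13/35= -0.37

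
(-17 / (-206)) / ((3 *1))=0.03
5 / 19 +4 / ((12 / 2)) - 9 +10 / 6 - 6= -707 / 57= -12.40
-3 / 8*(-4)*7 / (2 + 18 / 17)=357 / 104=3.43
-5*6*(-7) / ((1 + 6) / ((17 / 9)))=56.67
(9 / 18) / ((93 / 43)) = 43 / 186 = 0.23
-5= -5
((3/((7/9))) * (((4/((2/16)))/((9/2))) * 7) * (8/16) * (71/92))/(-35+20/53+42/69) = -30104/13821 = -2.18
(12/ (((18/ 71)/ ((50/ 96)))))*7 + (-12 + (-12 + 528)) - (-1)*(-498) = 178.57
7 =7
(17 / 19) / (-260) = -17 / 4940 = -0.00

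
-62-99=-161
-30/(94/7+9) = -210/157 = -1.34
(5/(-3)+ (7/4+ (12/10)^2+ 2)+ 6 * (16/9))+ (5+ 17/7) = 15133/700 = 21.62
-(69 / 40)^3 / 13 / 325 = -328509 / 270400000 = -0.00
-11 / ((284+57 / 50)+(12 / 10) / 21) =-3850 / 99819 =-0.04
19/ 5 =3.80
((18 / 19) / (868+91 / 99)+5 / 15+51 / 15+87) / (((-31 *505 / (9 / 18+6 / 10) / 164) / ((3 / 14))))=-1003247464637 / 4477744466125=-0.22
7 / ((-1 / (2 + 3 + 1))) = -42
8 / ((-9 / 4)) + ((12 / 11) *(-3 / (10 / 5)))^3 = -95080 / 11979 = -7.94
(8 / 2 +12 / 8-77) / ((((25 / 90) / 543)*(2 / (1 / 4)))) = -698841 / 40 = -17471.02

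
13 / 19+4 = 89 / 19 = 4.68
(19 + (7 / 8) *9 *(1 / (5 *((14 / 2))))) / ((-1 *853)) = -769 / 34120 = -0.02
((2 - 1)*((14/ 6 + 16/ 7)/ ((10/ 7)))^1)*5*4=194/ 3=64.67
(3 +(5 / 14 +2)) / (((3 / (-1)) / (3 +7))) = -125 / 7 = -17.86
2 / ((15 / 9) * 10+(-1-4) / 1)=6 / 35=0.17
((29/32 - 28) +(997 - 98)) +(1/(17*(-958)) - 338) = 139123139/260576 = 533.91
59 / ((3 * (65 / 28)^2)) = 46256 / 12675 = 3.65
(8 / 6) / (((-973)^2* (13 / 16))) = 64 / 36922431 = 0.00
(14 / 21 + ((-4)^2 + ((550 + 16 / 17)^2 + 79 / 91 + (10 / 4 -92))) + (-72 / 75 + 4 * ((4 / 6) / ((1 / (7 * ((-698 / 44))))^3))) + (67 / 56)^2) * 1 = -1312577966335461513 / 392044452800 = -3348033.51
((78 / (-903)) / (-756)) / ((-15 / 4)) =-26 / 853335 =-0.00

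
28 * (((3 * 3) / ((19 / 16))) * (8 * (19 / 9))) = 3584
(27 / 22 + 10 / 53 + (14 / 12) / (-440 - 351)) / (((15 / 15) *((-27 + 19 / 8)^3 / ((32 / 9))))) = -4580196352 / 13599077252409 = -0.00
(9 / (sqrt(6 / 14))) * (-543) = -1629 * sqrt(21) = -7465.02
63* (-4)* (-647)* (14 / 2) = 1141308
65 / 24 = 2.71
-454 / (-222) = 227 / 111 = 2.05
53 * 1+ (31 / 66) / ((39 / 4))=68273 / 1287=53.05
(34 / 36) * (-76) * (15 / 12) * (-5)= 8075 / 18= 448.61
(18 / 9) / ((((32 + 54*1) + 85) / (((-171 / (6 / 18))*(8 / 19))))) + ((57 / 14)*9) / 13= 1011 / 3458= 0.29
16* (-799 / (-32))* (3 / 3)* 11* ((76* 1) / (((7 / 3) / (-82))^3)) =-4971968659152 / 343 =-14495535449.42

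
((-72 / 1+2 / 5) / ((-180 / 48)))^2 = 2050624 / 5625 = 364.56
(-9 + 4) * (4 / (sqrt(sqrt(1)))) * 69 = -1380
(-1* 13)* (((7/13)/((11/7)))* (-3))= 147/11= 13.36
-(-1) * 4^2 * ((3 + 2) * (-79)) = -6320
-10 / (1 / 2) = -20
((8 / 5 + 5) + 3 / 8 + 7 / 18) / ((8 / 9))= 2651 / 320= 8.28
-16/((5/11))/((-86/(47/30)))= 2068/3225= 0.64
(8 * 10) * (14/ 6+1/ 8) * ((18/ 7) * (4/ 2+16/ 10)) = 12744/ 7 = 1820.57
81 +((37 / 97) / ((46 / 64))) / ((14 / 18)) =1275633 / 15617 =81.68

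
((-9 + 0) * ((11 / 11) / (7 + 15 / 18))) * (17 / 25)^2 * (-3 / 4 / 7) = 23409 / 411250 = 0.06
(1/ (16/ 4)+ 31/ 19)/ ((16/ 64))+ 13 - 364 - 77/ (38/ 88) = -9914/ 19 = -521.79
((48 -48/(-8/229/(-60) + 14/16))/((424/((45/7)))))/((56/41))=-18924165/249945668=-0.08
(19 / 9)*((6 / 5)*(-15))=-38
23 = 23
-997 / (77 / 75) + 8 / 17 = -1270559 / 1309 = -970.63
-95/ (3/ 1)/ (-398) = 0.08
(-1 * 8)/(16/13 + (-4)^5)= 13/1662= 0.01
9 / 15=0.60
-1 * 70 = -70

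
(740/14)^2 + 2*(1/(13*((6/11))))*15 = 1782395/637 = 2798.11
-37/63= -0.59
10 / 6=5 / 3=1.67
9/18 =0.50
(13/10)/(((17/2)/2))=26/85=0.31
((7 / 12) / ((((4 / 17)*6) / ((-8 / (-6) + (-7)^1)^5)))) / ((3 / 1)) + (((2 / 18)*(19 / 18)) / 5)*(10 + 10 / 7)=-1182346897 / 1469664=-804.50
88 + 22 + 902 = 1012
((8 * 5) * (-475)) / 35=-3800 / 7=-542.86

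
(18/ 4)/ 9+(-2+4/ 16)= -5/ 4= -1.25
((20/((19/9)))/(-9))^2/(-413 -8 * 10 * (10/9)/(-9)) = -32400/11787733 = -0.00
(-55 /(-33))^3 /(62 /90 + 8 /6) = 625 /273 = 2.29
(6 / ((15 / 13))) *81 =2106 / 5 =421.20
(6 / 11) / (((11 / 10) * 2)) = 30 / 121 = 0.25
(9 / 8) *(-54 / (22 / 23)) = -5589 / 88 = -63.51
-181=-181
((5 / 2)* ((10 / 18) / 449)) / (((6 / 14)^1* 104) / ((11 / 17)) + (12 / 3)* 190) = 1925 / 515825568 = 0.00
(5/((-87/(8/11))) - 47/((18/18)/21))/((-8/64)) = 7556792/957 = 7896.33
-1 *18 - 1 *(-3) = -15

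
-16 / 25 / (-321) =16 / 8025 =0.00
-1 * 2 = -2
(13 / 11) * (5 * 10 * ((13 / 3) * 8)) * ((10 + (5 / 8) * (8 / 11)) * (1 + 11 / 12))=44700500 / 1089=41047.29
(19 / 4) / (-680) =-19 / 2720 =-0.01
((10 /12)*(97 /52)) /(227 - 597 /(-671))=325435 /47709168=0.01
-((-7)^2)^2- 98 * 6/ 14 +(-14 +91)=-2366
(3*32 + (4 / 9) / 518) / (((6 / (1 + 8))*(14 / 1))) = 111889 / 10878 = 10.29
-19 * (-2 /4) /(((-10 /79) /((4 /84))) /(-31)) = 46531 /420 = 110.79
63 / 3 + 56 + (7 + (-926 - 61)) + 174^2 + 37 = 29410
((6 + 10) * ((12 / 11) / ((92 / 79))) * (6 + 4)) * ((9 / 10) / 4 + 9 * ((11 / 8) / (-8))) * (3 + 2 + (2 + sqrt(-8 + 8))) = -701757 / 506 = -1386.87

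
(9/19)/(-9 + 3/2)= -6/95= -0.06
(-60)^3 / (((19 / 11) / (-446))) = 1059696000 / 19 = 55773473.68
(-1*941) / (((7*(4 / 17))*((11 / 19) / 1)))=-303943 / 308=-986.83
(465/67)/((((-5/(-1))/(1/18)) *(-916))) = -31/368232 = -0.00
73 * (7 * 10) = 5110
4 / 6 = 2 / 3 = 0.67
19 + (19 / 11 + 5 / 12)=2791 / 132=21.14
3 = 3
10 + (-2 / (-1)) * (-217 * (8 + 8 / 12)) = -11254 / 3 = -3751.33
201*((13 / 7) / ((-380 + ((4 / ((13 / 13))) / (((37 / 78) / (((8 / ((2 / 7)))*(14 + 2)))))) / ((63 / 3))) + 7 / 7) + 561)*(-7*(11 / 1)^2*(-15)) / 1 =10553998720320 / 7367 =1432604685.80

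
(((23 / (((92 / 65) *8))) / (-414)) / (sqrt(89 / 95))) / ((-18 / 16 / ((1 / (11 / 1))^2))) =65 *sqrt(8455) / 160501176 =0.00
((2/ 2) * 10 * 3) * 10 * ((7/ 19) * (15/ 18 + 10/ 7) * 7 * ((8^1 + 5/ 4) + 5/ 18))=300125/ 18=16673.61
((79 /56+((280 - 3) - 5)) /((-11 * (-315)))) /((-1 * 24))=-15311 /4656960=-0.00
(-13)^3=-2197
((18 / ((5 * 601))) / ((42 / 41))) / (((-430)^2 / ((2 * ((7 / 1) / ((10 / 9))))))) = 1107 / 2778122500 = 0.00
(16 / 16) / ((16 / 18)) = 1.12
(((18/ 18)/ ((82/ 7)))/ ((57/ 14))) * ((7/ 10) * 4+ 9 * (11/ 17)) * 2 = 71834/ 198645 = 0.36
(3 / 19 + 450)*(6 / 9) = 5702 / 19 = 300.11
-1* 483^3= -112678587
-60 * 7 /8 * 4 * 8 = -1680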